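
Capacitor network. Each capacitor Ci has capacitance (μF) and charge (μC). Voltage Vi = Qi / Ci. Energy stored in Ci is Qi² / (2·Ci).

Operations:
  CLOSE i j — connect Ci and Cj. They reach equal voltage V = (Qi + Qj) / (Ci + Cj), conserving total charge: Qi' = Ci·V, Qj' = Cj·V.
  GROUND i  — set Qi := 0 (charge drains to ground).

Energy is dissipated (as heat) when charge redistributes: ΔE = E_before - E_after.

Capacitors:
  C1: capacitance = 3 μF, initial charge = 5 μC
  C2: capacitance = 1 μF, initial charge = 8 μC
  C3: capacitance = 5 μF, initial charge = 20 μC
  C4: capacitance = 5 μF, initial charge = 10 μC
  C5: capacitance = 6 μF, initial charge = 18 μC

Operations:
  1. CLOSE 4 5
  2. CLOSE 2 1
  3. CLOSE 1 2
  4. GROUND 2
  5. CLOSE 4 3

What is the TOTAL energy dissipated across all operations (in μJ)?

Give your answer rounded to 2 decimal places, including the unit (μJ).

Initial: C1(3μF, Q=5μC, V=1.67V), C2(1μF, Q=8μC, V=8.00V), C3(5μF, Q=20μC, V=4.00V), C4(5μF, Q=10μC, V=2.00V), C5(6μF, Q=18μC, V=3.00V)
Op 1: CLOSE 4-5: Q_total=28.00, C_total=11.00, V=2.55; Q4=12.73, Q5=15.27; dissipated=1.364
Op 2: CLOSE 2-1: Q_total=13.00, C_total=4.00, V=3.25; Q2=3.25, Q1=9.75; dissipated=15.042
Op 3: CLOSE 1-2: Q_total=13.00, C_total=4.00, V=3.25; Q1=9.75, Q2=3.25; dissipated=0.000
Op 4: GROUND 2: Q2=0; energy lost=5.281
Op 5: CLOSE 4-3: Q_total=32.73, C_total=10.00, V=3.27; Q4=16.36, Q3=16.36; dissipated=2.645
Total dissipated: 24.331 μJ

Answer: 24.33 μJ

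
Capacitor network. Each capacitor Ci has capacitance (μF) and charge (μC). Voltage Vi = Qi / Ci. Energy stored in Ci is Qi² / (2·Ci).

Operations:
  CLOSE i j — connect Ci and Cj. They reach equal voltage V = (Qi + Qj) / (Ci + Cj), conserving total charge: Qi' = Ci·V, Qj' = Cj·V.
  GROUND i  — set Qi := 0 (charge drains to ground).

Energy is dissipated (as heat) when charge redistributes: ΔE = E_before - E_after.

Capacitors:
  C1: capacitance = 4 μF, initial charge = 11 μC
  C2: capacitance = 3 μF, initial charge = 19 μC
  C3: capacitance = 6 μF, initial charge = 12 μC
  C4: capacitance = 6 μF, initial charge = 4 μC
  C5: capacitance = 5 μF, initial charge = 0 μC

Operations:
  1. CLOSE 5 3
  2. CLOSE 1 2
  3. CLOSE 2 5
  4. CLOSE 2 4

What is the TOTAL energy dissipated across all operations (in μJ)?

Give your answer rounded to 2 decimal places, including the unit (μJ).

Answer: 28.66 μJ

Derivation:
Initial: C1(4μF, Q=11μC, V=2.75V), C2(3μF, Q=19μC, V=6.33V), C3(6μF, Q=12μC, V=2.00V), C4(6μF, Q=4μC, V=0.67V), C5(5μF, Q=0μC, V=0.00V)
Op 1: CLOSE 5-3: Q_total=12.00, C_total=11.00, V=1.09; Q5=5.45, Q3=6.55; dissipated=5.455
Op 2: CLOSE 1-2: Q_total=30.00, C_total=7.00, V=4.29; Q1=17.14, Q2=12.86; dissipated=11.006
Op 3: CLOSE 2-5: Q_total=18.31, C_total=8.00, V=2.29; Q2=6.87, Q5=11.44; dissipated=9.569
Op 4: CLOSE 2-4: Q_total=10.87, C_total=9.00, V=1.21; Q2=3.62, Q4=7.24; dissipated=2.632
Total dissipated: 28.661 μJ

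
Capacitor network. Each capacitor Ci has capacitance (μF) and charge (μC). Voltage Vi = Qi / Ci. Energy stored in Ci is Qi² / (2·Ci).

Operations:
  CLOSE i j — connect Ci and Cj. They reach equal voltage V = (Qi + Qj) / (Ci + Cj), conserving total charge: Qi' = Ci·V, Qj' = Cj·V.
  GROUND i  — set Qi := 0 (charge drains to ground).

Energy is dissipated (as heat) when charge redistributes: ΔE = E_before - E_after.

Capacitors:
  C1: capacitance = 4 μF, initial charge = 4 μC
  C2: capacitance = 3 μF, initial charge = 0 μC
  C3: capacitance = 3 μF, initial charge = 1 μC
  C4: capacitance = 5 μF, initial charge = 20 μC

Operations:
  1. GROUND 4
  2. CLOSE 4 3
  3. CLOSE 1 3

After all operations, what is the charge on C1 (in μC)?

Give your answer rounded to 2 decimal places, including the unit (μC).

Initial: C1(4μF, Q=4μC, V=1.00V), C2(3μF, Q=0μC, V=0.00V), C3(3μF, Q=1μC, V=0.33V), C4(5μF, Q=20μC, V=4.00V)
Op 1: GROUND 4: Q4=0; energy lost=40.000
Op 2: CLOSE 4-3: Q_total=1.00, C_total=8.00, V=0.12; Q4=0.62, Q3=0.38; dissipated=0.104
Op 3: CLOSE 1-3: Q_total=4.38, C_total=7.00, V=0.62; Q1=2.50, Q3=1.88; dissipated=0.656
Final charges: Q1=2.50, Q2=0.00, Q3=1.88, Q4=0.62

Answer: 2.50 μC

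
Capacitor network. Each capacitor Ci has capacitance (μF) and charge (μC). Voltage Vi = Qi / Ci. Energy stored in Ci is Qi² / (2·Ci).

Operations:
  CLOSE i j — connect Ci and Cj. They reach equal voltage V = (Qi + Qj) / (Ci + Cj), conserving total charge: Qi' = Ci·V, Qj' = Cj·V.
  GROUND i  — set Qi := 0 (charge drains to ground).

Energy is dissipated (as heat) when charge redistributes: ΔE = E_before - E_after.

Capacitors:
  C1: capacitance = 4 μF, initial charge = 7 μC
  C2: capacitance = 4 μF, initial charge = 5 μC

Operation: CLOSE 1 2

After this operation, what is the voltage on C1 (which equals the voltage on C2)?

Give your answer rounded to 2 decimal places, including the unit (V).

Answer: 1.50 V

Derivation:
Initial: C1(4μF, Q=7μC, V=1.75V), C2(4μF, Q=5μC, V=1.25V)
Op 1: CLOSE 1-2: Q_total=12.00, C_total=8.00, V=1.50; Q1=6.00, Q2=6.00; dissipated=0.250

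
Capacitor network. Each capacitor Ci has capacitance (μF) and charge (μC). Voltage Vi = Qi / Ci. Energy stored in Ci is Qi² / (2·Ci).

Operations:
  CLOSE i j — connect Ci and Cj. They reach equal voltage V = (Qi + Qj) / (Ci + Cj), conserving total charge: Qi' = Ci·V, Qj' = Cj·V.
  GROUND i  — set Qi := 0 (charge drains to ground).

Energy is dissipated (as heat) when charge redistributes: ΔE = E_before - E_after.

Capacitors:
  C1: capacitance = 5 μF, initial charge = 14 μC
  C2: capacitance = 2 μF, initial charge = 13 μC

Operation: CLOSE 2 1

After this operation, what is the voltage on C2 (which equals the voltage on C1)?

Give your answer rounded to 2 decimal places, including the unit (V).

Initial: C1(5μF, Q=14μC, V=2.80V), C2(2μF, Q=13μC, V=6.50V)
Op 1: CLOSE 2-1: Q_total=27.00, C_total=7.00, V=3.86; Q2=7.71, Q1=19.29; dissipated=9.779

Answer: 3.86 V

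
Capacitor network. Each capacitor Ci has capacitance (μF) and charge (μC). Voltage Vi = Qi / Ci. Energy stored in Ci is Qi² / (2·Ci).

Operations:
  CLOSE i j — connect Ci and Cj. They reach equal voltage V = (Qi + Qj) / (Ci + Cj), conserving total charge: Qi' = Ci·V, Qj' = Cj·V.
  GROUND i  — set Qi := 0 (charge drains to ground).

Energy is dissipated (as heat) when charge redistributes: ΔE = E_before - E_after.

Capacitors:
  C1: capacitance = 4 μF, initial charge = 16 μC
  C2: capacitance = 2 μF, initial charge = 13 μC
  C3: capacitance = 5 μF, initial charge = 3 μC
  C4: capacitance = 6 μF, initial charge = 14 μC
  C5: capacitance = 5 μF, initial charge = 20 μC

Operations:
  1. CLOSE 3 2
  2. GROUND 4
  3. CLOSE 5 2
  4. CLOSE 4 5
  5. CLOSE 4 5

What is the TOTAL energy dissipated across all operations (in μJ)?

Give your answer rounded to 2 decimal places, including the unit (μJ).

Answer: 60.10 μJ

Derivation:
Initial: C1(4μF, Q=16μC, V=4.00V), C2(2μF, Q=13μC, V=6.50V), C3(5μF, Q=3μC, V=0.60V), C4(6μF, Q=14μC, V=2.33V), C5(5μF, Q=20μC, V=4.00V)
Op 1: CLOSE 3-2: Q_total=16.00, C_total=7.00, V=2.29; Q3=11.43, Q2=4.57; dissipated=24.864
Op 2: GROUND 4: Q4=0; energy lost=16.333
Op 3: CLOSE 5-2: Q_total=24.57, C_total=7.00, V=3.51; Q5=17.55, Q2=7.02; dissipated=2.099
Op 4: CLOSE 4-5: Q_total=17.55, C_total=11.00, V=1.60; Q4=9.57, Q5=7.98; dissipated=16.802
Op 5: CLOSE 4-5: Q_total=17.55, C_total=11.00, V=1.60; Q4=9.57, Q5=7.98; dissipated=0.000
Total dissipated: 60.099 μJ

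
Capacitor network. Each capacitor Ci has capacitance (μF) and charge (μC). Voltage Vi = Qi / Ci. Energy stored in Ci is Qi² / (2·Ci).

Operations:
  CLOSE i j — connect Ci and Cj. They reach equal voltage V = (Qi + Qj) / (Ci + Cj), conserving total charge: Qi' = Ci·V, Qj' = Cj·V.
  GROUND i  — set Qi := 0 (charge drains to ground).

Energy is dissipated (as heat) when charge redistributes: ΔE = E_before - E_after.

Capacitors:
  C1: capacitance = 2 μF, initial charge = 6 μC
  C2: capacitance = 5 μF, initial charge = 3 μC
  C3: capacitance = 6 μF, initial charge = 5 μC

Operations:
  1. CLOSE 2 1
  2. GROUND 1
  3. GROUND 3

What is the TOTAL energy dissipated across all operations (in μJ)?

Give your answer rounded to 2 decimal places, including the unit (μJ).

Answer: 7.85 μJ

Derivation:
Initial: C1(2μF, Q=6μC, V=3.00V), C2(5μF, Q=3μC, V=0.60V), C3(6μF, Q=5μC, V=0.83V)
Op 1: CLOSE 2-1: Q_total=9.00, C_total=7.00, V=1.29; Q2=6.43, Q1=2.57; dissipated=4.114
Op 2: GROUND 1: Q1=0; energy lost=1.653
Op 3: GROUND 3: Q3=0; energy lost=2.083
Total dissipated: 7.851 μJ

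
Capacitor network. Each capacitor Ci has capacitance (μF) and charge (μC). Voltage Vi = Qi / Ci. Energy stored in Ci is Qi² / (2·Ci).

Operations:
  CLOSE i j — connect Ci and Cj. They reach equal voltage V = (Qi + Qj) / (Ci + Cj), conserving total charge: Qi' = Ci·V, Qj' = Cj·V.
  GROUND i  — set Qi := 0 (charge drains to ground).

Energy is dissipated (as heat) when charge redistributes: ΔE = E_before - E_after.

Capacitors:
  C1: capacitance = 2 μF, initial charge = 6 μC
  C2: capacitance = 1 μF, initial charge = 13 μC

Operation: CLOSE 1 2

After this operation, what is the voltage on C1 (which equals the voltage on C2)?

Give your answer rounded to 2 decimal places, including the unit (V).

Answer: 6.33 V

Derivation:
Initial: C1(2μF, Q=6μC, V=3.00V), C2(1μF, Q=13μC, V=13.00V)
Op 1: CLOSE 1-2: Q_total=19.00, C_total=3.00, V=6.33; Q1=12.67, Q2=6.33; dissipated=33.333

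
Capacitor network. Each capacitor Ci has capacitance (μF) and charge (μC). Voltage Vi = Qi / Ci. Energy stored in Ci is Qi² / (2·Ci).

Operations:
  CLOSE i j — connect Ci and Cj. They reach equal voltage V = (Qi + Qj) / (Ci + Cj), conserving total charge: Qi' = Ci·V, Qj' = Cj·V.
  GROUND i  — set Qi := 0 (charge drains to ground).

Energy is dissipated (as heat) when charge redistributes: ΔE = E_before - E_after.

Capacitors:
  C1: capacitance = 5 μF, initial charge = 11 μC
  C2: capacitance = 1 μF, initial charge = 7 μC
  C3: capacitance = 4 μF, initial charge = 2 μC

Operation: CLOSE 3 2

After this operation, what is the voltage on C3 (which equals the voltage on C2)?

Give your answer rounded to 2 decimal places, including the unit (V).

Initial: C1(5μF, Q=11μC, V=2.20V), C2(1μF, Q=7μC, V=7.00V), C3(4μF, Q=2μC, V=0.50V)
Op 1: CLOSE 3-2: Q_total=9.00, C_total=5.00, V=1.80; Q3=7.20, Q2=1.80; dissipated=16.900

Answer: 1.80 V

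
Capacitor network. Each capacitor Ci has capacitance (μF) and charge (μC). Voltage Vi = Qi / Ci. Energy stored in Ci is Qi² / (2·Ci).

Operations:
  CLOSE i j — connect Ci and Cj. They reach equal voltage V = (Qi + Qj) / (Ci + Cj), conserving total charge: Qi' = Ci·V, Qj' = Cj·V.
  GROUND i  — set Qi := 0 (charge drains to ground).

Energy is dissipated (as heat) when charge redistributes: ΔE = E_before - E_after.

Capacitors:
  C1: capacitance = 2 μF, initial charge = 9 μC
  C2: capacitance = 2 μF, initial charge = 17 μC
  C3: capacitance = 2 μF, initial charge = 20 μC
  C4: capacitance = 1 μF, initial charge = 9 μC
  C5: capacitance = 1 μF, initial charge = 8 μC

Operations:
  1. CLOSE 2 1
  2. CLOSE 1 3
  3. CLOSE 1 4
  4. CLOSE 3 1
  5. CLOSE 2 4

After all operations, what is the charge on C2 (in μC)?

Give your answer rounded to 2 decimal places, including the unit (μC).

Answer: 14.33 μC

Derivation:
Initial: C1(2μF, Q=9μC, V=4.50V), C2(2μF, Q=17μC, V=8.50V), C3(2μF, Q=20μC, V=10.00V), C4(1μF, Q=9μC, V=9.00V), C5(1μF, Q=8μC, V=8.00V)
Op 1: CLOSE 2-1: Q_total=26.00, C_total=4.00, V=6.50; Q2=13.00, Q1=13.00; dissipated=8.000
Op 2: CLOSE 1-3: Q_total=33.00, C_total=4.00, V=8.25; Q1=16.50, Q3=16.50; dissipated=6.125
Op 3: CLOSE 1-4: Q_total=25.50, C_total=3.00, V=8.50; Q1=17.00, Q4=8.50; dissipated=0.188
Op 4: CLOSE 3-1: Q_total=33.50, C_total=4.00, V=8.38; Q3=16.75, Q1=16.75; dissipated=0.031
Op 5: CLOSE 2-4: Q_total=21.50, C_total=3.00, V=7.17; Q2=14.33, Q4=7.17; dissipated=1.333
Final charges: Q1=16.75, Q2=14.33, Q3=16.75, Q4=7.17, Q5=8.00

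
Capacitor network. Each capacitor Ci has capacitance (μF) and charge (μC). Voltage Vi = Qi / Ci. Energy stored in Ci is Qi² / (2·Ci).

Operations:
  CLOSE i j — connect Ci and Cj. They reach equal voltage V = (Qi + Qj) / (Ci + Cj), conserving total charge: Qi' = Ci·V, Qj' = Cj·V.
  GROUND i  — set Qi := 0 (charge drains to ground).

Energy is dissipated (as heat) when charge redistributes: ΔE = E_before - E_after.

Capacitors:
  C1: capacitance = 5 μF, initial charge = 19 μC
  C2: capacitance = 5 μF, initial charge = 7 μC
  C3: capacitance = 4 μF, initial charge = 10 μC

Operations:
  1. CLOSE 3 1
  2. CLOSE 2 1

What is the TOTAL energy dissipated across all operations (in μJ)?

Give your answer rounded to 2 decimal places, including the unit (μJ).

Initial: C1(5μF, Q=19μC, V=3.80V), C2(5μF, Q=7μC, V=1.40V), C3(4μF, Q=10μC, V=2.50V)
Op 1: CLOSE 3-1: Q_total=29.00, C_total=9.00, V=3.22; Q3=12.89, Q1=16.11; dissipated=1.878
Op 2: CLOSE 2-1: Q_total=23.11, C_total=10.00, V=2.31; Q2=11.56, Q1=11.56; dissipated=4.151
Total dissipated: 6.028 μJ

Answer: 6.03 μJ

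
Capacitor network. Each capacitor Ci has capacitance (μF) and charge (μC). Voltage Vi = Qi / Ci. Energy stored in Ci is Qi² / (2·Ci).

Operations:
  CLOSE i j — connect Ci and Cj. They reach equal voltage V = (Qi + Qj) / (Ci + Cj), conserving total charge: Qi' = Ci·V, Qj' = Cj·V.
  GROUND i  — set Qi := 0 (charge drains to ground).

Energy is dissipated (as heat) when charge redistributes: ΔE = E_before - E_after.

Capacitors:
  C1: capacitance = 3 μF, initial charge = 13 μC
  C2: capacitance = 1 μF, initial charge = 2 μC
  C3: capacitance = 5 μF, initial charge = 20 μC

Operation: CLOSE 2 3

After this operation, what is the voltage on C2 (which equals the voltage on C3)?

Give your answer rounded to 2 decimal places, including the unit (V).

Answer: 3.67 V

Derivation:
Initial: C1(3μF, Q=13μC, V=4.33V), C2(1μF, Q=2μC, V=2.00V), C3(5μF, Q=20μC, V=4.00V)
Op 1: CLOSE 2-3: Q_total=22.00, C_total=6.00, V=3.67; Q2=3.67, Q3=18.33; dissipated=1.667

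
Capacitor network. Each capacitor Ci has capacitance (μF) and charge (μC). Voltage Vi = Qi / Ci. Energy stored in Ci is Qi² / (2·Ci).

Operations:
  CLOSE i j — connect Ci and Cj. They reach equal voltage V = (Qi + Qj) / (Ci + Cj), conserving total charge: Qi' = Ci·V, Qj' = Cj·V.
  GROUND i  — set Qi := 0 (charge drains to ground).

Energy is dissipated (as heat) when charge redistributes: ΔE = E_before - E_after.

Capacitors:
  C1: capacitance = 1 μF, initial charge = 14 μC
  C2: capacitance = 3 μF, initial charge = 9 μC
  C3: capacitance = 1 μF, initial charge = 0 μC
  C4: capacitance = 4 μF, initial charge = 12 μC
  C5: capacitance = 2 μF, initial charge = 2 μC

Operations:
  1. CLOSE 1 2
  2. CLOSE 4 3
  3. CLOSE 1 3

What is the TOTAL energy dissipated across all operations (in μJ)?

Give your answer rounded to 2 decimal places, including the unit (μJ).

Answer: 51.78 μJ

Derivation:
Initial: C1(1μF, Q=14μC, V=14.00V), C2(3μF, Q=9μC, V=3.00V), C3(1μF, Q=0μC, V=0.00V), C4(4μF, Q=12μC, V=3.00V), C5(2μF, Q=2μC, V=1.00V)
Op 1: CLOSE 1-2: Q_total=23.00, C_total=4.00, V=5.75; Q1=5.75, Q2=17.25; dissipated=45.375
Op 2: CLOSE 4-3: Q_total=12.00, C_total=5.00, V=2.40; Q4=9.60, Q3=2.40; dissipated=3.600
Op 3: CLOSE 1-3: Q_total=8.15, C_total=2.00, V=4.08; Q1=4.08, Q3=4.08; dissipated=2.806
Total dissipated: 51.781 μJ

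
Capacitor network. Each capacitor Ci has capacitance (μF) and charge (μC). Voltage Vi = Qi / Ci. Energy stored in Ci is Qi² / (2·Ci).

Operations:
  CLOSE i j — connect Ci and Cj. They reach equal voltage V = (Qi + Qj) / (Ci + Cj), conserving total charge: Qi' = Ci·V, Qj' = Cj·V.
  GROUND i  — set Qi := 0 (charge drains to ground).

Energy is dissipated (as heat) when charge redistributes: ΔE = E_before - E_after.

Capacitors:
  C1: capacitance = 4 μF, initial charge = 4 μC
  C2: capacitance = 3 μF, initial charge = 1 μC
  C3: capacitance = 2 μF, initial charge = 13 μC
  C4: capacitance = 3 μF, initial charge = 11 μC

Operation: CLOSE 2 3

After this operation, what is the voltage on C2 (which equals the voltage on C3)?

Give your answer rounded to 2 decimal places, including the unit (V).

Initial: C1(4μF, Q=4μC, V=1.00V), C2(3μF, Q=1μC, V=0.33V), C3(2μF, Q=13μC, V=6.50V), C4(3μF, Q=11μC, V=3.67V)
Op 1: CLOSE 2-3: Q_total=14.00, C_total=5.00, V=2.80; Q2=8.40, Q3=5.60; dissipated=22.817

Answer: 2.80 V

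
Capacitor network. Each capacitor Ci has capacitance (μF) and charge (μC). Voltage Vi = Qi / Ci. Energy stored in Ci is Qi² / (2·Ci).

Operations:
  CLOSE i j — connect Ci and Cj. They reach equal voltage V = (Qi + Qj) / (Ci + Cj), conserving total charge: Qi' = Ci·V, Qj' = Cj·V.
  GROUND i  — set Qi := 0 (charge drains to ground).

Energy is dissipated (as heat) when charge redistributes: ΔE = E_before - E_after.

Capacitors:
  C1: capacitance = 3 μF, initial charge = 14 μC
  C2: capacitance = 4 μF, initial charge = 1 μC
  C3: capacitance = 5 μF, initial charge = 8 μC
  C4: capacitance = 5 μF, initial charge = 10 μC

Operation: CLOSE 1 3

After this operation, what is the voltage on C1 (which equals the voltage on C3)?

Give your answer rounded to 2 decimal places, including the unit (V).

Answer: 2.75 V

Derivation:
Initial: C1(3μF, Q=14μC, V=4.67V), C2(4μF, Q=1μC, V=0.25V), C3(5μF, Q=8μC, V=1.60V), C4(5μF, Q=10μC, V=2.00V)
Op 1: CLOSE 1-3: Q_total=22.00, C_total=8.00, V=2.75; Q1=8.25, Q3=13.75; dissipated=8.817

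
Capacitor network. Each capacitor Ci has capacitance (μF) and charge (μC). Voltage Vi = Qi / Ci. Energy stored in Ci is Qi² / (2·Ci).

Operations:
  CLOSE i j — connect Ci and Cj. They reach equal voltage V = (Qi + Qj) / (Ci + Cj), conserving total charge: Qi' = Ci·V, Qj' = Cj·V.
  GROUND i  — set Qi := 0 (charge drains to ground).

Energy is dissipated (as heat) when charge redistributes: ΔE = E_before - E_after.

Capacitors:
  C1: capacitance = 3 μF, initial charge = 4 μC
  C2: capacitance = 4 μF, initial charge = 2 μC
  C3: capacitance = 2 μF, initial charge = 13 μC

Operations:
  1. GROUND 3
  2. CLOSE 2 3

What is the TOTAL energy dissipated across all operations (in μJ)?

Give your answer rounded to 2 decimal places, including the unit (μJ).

Answer: 42.42 μJ

Derivation:
Initial: C1(3μF, Q=4μC, V=1.33V), C2(4μF, Q=2μC, V=0.50V), C3(2μF, Q=13μC, V=6.50V)
Op 1: GROUND 3: Q3=0; energy lost=42.250
Op 2: CLOSE 2-3: Q_total=2.00, C_total=6.00, V=0.33; Q2=1.33, Q3=0.67; dissipated=0.167
Total dissipated: 42.417 μJ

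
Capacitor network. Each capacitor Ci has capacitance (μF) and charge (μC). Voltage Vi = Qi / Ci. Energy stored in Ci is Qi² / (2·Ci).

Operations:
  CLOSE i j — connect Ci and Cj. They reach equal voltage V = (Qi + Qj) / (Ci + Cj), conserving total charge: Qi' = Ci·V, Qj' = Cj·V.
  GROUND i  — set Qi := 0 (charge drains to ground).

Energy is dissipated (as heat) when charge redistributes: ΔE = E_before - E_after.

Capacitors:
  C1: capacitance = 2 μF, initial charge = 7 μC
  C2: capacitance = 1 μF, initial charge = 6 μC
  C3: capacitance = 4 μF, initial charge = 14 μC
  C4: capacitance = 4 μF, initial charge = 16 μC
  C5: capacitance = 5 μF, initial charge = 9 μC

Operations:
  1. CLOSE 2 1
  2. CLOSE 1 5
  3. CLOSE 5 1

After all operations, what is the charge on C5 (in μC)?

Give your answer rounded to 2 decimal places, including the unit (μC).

Answer: 12.62 μC

Derivation:
Initial: C1(2μF, Q=7μC, V=3.50V), C2(1μF, Q=6μC, V=6.00V), C3(4μF, Q=14μC, V=3.50V), C4(4μF, Q=16μC, V=4.00V), C5(5μF, Q=9μC, V=1.80V)
Op 1: CLOSE 2-1: Q_total=13.00, C_total=3.00, V=4.33; Q2=4.33, Q1=8.67; dissipated=2.083
Op 2: CLOSE 1-5: Q_total=17.67, C_total=7.00, V=2.52; Q1=5.05, Q5=12.62; dissipated=4.584
Op 3: CLOSE 5-1: Q_total=17.67, C_total=7.00, V=2.52; Q5=12.62, Q1=5.05; dissipated=0.000
Final charges: Q1=5.05, Q2=4.33, Q3=14.00, Q4=16.00, Q5=12.62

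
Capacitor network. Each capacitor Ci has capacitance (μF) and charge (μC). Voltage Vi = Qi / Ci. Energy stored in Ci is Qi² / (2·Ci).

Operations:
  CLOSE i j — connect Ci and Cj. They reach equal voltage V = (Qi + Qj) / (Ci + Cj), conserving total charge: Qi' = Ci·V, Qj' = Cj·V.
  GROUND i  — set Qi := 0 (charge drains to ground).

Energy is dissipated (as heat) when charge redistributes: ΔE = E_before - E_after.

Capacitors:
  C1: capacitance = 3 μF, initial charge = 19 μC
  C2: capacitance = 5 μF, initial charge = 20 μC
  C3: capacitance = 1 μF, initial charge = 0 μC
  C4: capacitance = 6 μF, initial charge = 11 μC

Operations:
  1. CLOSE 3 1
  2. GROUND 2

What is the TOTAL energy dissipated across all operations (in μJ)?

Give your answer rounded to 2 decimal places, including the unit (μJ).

Answer: 55.04 μJ

Derivation:
Initial: C1(3μF, Q=19μC, V=6.33V), C2(5μF, Q=20μC, V=4.00V), C3(1μF, Q=0μC, V=0.00V), C4(6μF, Q=11μC, V=1.83V)
Op 1: CLOSE 3-1: Q_total=19.00, C_total=4.00, V=4.75; Q3=4.75, Q1=14.25; dissipated=15.042
Op 2: GROUND 2: Q2=0; energy lost=40.000
Total dissipated: 55.042 μJ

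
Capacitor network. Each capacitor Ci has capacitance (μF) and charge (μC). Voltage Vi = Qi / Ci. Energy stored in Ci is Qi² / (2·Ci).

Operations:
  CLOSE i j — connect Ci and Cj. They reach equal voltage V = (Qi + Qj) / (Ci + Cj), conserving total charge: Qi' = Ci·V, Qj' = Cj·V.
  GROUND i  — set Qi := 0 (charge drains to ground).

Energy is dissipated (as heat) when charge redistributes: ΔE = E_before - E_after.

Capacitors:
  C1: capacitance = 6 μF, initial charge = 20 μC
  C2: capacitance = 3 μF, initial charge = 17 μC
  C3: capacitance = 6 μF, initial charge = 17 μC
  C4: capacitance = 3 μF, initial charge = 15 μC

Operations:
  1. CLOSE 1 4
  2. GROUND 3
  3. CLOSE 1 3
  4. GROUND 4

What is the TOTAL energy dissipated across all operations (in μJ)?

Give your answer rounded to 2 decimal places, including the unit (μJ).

Answer: 72.23 μJ

Derivation:
Initial: C1(6μF, Q=20μC, V=3.33V), C2(3μF, Q=17μC, V=5.67V), C3(6μF, Q=17μC, V=2.83V), C4(3μF, Q=15μC, V=5.00V)
Op 1: CLOSE 1-4: Q_total=35.00, C_total=9.00, V=3.89; Q1=23.33, Q4=11.67; dissipated=2.778
Op 2: GROUND 3: Q3=0; energy lost=24.083
Op 3: CLOSE 1-3: Q_total=23.33, C_total=12.00, V=1.94; Q1=11.67, Q3=11.67; dissipated=22.685
Op 4: GROUND 4: Q4=0; energy lost=22.685
Total dissipated: 72.231 μJ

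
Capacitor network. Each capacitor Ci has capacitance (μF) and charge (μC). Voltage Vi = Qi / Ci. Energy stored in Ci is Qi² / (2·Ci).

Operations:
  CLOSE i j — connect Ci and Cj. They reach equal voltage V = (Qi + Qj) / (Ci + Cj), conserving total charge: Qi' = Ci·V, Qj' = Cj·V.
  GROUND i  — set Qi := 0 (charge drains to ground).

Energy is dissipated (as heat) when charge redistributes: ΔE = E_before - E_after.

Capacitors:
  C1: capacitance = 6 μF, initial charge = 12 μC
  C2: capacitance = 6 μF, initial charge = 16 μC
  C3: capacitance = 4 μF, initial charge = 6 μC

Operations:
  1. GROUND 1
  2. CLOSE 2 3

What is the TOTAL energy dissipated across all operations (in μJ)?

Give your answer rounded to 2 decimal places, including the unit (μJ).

Answer: 13.63 μJ

Derivation:
Initial: C1(6μF, Q=12μC, V=2.00V), C2(6μF, Q=16μC, V=2.67V), C3(4μF, Q=6μC, V=1.50V)
Op 1: GROUND 1: Q1=0; energy lost=12.000
Op 2: CLOSE 2-3: Q_total=22.00, C_total=10.00, V=2.20; Q2=13.20, Q3=8.80; dissipated=1.633
Total dissipated: 13.633 μJ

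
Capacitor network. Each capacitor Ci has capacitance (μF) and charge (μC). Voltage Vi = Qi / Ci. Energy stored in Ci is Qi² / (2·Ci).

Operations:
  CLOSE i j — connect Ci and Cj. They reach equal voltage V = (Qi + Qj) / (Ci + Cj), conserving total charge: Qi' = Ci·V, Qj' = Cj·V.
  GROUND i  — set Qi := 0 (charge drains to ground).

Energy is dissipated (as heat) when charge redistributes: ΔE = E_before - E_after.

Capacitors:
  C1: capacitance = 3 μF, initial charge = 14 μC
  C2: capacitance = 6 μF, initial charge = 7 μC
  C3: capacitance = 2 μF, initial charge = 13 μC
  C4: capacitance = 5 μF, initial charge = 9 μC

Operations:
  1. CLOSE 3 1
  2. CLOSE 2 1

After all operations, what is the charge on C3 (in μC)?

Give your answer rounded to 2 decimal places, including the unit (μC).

Initial: C1(3μF, Q=14μC, V=4.67V), C2(6μF, Q=7μC, V=1.17V), C3(2μF, Q=13μC, V=6.50V), C4(5μF, Q=9μC, V=1.80V)
Op 1: CLOSE 3-1: Q_total=27.00, C_total=5.00, V=5.40; Q3=10.80, Q1=16.20; dissipated=2.017
Op 2: CLOSE 2-1: Q_total=23.20, C_total=9.00, V=2.58; Q2=15.47, Q1=7.73; dissipated=17.921
Final charges: Q1=7.73, Q2=15.47, Q3=10.80, Q4=9.00

Answer: 10.80 μC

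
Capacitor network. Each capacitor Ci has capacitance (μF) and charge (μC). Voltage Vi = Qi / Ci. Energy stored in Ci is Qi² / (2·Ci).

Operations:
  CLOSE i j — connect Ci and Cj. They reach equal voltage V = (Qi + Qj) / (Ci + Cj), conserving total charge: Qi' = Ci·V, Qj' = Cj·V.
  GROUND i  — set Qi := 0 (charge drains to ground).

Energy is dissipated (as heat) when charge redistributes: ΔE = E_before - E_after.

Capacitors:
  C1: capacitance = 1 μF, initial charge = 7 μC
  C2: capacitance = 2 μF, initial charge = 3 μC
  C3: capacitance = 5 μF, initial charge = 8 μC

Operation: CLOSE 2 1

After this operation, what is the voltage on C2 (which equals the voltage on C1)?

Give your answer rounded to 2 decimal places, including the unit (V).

Answer: 3.33 V

Derivation:
Initial: C1(1μF, Q=7μC, V=7.00V), C2(2μF, Q=3μC, V=1.50V), C3(5μF, Q=8μC, V=1.60V)
Op 1: CLOSE 2-1: Q_total=10.00, C_total=3.00, V=3.33; Q2=6.67, Q1=3.33; dissipated=10.083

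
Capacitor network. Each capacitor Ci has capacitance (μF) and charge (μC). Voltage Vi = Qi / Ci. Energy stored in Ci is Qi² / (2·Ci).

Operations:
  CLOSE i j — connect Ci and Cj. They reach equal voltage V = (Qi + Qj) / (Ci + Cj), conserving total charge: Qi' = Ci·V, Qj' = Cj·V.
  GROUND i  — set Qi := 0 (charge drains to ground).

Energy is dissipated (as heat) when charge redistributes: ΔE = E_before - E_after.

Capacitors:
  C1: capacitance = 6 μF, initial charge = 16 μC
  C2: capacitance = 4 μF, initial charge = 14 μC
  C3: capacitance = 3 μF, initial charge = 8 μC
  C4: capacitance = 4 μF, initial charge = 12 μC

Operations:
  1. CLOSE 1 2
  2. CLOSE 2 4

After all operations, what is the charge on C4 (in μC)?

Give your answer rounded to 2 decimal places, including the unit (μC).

Initial: C1(6μF, Q=16μC, V=2.67V), C2(4μF, Q=14μC, V=3.50V), C3(3μF, Q=8μC, V=2.67V), C4(4μF, Q=12μC, V=3.00V)
Op 1: CLOSE 1-2: Q_total=30.00, C_total=10.00, V=3.00; Q1=18.00, Q2=12.00; dissipated=0.833
Op 2: CLOSE 2-4: Q_total=24.00, C_total=8.00, V=3.00; Q2=12.00, Q4=12.00; dissipated=0.000
Final charges: Q1=18.00, Q2=12.00, Q3=8.00, Q4=12.00

Answer: 12.00 μC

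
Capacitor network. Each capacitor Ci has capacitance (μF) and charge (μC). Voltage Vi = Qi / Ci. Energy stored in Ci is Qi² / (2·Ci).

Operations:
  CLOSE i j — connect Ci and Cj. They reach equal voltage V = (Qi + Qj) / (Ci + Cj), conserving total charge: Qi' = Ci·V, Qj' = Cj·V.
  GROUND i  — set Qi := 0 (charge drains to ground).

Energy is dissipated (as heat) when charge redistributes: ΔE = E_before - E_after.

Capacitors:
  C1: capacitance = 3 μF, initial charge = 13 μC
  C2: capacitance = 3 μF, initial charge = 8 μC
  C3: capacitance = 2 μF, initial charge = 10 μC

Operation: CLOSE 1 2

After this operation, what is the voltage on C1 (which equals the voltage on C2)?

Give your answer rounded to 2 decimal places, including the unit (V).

Answer: 3.50 V

Derivation:
Initial: C1(3μF, Q=13μC, V=4.33V), C2(3μF, Q=8μC, V=2.67V), C3(2μF, Q=10μC, V=5.00V)
Op 1: CLOSE 1-2: Q_total=21.00, C_total=6.00, V=3.50; Q1=10.50, Q2=10.50; dissipated=2.083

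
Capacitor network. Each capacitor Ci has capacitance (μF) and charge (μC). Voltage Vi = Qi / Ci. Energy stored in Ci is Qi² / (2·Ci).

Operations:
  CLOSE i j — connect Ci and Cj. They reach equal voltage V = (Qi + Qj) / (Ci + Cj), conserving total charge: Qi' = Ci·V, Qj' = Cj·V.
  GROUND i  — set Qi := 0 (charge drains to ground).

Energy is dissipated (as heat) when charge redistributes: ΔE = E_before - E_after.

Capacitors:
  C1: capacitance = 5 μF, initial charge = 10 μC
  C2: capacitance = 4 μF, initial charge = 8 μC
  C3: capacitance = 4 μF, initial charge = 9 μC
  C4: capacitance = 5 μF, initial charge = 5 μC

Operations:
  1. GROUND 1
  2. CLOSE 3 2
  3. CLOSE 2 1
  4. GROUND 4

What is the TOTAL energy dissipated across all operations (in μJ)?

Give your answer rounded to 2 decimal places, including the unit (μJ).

Initial: C1(5μF, Q=10μC, V=2.00V), C2(4μF, Q=8μC, V=2.00V), C3(4μF, Q=9μC, V=2.25V), C4(5μF, Q=5μC, V=1.00V)
Op 1: GROUND 1: Q1=0; energy lost=10.000
Op 2: CLOSE 3-2: Q_total=17.00, C_total=8.00, V=2.12; Q3=8.50, Q2=8.50; dissipated=0.062
Op 3: CLOSE 2-1: Q_total=8.50, C_total=9.00, V=0.94; Q2=3.78, Q1=4.72; dissipated=5.017
Op 4: GROUND 4: Q4=0; energy lost=2.500
Total dissipated: 17.580 μJ

Answer: 17.58 μJ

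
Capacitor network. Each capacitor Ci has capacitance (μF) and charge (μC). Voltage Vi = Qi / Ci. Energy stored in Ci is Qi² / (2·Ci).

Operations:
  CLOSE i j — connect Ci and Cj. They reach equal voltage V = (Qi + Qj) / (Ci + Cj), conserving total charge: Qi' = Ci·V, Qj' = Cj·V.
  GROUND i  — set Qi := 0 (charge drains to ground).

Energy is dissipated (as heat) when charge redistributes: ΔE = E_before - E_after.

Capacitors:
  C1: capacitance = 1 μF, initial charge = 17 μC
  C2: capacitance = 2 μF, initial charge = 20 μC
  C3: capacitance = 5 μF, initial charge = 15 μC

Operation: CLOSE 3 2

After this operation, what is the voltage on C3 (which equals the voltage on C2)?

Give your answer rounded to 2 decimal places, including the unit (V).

Answer: 5.00 V

Derivation:
Initial: C1(1μF, Q=17μC, V=17.00V), C2(2μF, Q=20μC, V=10.00V), C3(5μF, Q=15μC, V=3.00V)
Op 1: CLOSE 3-2: Q_total=35.00, C_total=7.00, V=5.00; Q3=25.00, Q2=10.00; dissipated=35.000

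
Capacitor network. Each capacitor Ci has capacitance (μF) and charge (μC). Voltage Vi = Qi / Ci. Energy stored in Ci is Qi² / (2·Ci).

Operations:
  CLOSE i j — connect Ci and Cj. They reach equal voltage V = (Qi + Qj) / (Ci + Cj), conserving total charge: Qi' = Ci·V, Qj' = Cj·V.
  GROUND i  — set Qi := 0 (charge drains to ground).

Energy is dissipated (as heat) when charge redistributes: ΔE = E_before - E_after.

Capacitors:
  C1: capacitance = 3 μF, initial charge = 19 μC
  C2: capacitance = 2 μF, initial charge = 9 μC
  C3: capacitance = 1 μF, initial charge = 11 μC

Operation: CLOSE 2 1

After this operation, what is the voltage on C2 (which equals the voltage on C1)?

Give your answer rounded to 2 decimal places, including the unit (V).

Answer: 5.60 V

Derivation:
Initial: C1(3μF, Q=19μC, V=6.33V), C2(2μF, Q=9μC, V=4.50V), C3(1μF, Q=11μC, V=11.00V)
Op 1: CLOSE 2-1: Q_total=28.00, C_total=5.00, V=5.60; Q2=11.20, Q1=16.80; dissipated=2.017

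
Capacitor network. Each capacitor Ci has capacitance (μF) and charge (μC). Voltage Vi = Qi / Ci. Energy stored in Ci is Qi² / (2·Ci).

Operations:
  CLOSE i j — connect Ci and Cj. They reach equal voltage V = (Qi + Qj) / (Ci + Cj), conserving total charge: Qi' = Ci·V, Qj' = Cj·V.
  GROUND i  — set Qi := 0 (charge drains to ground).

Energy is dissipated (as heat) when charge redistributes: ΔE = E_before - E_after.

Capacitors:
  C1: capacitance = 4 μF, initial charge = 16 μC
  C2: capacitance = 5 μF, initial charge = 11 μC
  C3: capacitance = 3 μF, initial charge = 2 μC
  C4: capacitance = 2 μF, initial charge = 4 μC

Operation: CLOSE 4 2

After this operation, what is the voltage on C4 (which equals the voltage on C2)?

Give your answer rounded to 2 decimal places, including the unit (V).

Initial: C1(4μF, Q=16μC, V=4.00V), C2(5μF, Q=11μC, V=2.20V), C3(3μF, Q=2μC, V=0.67V), C4(2μF, Q=4μC, V=2.00V)
Op 1: CLOSE 4-2: Q_total=15.00, C_total=7.00, V=2.14; Q4=4.29, Q2=10.71; dissipated=0.029

Answer: 2.14 V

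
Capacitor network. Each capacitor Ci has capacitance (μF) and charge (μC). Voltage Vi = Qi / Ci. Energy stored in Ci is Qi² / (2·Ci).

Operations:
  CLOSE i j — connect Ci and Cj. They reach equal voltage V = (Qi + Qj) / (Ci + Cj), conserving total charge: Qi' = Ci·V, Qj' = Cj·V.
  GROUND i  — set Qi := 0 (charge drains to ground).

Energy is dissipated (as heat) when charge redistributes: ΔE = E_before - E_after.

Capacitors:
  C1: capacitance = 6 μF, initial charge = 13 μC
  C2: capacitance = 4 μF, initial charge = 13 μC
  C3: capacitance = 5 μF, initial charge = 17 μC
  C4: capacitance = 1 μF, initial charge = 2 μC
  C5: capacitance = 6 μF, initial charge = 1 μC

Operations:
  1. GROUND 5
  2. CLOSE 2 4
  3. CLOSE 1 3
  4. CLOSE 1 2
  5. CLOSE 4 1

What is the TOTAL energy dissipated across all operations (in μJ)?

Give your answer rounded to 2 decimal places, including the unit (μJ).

Answer: 2.88 μJ

Derivation:
Initial: C1(6μF, Q=13μC, V=2.17V), C2(4μF, Q=13μC, V=3.25V), C3(5μF, Q=17μC, V=3.40V), C4(1μF, Q=2μC, V=2.00V), C5(6μF, Q=1μC, V=0.17V)
Op 1: GROUND 5: Q5=0; energy lost=0.083
Op 2: CLOSE 2-4: Q_total=15.00, C_total=5.00, V=3.00; Q2=12.00, Q4=3.00; dissipated=0.625
Op 3: CLOSE 1-3: Q_total=30.00, C_total=11.00, V=2.73; Q1=16.36, Q3=13.64; dissipated=2.074
Op 4: CLOSE 1-2: Q_total=28.36, C_total=10.00, V=2.84; Q1=17.02, Q2=11.35; dissipated=0.089
Op 5: CLOSE 4-1: Q_total=20.02, C_total=7.00, V=2.86; Q4=2.86, Q1=17.16; dissipated=0.011
Total dissipated: 2.883 μJ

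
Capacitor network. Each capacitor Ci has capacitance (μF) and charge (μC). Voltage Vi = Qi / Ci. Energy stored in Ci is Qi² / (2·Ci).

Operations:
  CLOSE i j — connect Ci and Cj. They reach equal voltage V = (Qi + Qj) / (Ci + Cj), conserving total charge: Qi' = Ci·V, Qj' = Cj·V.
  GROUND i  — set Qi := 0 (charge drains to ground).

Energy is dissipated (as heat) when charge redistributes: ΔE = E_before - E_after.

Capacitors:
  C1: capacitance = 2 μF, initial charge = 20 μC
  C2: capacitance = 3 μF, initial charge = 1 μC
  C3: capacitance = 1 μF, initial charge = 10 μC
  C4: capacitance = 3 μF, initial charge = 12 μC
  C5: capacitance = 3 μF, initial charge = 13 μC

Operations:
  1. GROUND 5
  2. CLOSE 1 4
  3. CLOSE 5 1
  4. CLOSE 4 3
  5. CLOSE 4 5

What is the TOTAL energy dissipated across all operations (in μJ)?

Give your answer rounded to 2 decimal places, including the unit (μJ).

Initial: C1(2μF, Q=20μC, V=10.00V), C2(3μF, Q=1μC, V=0.33V), C3(1μF, Q=10μC, V=10.00V), C4(3μF, Q=12μC, V=4.00V), C5(3μF, Q=13μC, V=4.33V)
Op 1: GROUND 5: Q5=0; energy lost=28.167
Op 2: CLOSE 1-4: Q_total=32.00, C_total=5.00, V=6.40; Q1=12.80, Q4=19.20; dissipated=21.600
Op 3: CLOSE 5-1: Q_total=12.80, C_total=5.00, V=2.56; Q5=7.68, Q1=5.12; dissipated=24.576
Op 4: CLOSE 4-3: Q_total=29.20, C_total=4.00, V=7.30; Q4=21.90, Q3=7.30; dissipated=4.860
Op 5: CLOSE 4-5: Q_total=29.58, C_total=6.00, V=4.93; Q4=14.79, Q5=14.79; dissipated=16.851
Total dissipated: 96.053 μJ

Answer: 96.05 μJ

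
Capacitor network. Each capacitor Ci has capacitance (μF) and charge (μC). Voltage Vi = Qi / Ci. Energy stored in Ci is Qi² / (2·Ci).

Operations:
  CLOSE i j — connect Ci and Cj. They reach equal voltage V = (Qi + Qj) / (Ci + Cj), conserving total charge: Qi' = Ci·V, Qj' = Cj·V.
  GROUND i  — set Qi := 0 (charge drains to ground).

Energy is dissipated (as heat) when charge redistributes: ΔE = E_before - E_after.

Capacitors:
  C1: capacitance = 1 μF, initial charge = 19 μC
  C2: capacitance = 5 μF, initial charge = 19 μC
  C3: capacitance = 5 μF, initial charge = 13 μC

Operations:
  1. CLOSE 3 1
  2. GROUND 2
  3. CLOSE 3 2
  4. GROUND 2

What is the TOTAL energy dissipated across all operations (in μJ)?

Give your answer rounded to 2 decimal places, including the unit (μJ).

Initial: C1(1μF, Q=19μC, V=19.00V), C2(5μF, Q=19μC, V=3.80V), C3(5μF, Q=13μC, V=2.60V)
Op 1: CLOSE 3-1: Q_total=32.00, C_total=6.00, V=5.33; Q3=26.67, Q1=5.33; dissipated=112.067
Op 2: GROUND 2: Q2=0; energy lost=36.100
Op 3: CLOSE 3-2: Q_total=26.67, C_total=10.00, V=2.67; Q3=13.33, Q2=13.33; dissipated=35.556
Op 4: GROUND 2: Q2=0; energy lost=17.778
Total dissipated: 201.500 μJ

Answer: 201.50 μJ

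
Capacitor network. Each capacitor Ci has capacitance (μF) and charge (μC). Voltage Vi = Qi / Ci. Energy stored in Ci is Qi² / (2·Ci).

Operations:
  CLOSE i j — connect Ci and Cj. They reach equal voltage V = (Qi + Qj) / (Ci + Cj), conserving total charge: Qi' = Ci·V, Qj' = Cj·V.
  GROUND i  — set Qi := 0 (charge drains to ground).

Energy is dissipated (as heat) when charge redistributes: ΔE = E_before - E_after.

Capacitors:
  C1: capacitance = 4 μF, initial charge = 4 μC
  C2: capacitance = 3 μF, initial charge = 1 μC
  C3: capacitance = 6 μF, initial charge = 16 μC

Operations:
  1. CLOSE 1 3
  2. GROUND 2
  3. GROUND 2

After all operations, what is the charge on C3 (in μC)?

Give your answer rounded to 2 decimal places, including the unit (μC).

Initial: C1(4μF, Q=4μC, V=1.00V), C2(3μF, Q=1μC, V=0.33V), C3(6μF, Q=16μC, V=2.67V)
Op 1: CLOSE 1-3: Q_total=20.00, C_total=10.00, V=2.00; Q1=8.00, Q3=12.00; dissipated=3.333
Op 2: GROUND 2: Q2=0; energy lost=0.167
Op 3: GROUND 2: Q2=0; energy lost=0.000
Final charges: Q1=8.00, Q2=0.00, Q3=12.00

Answer: 12.00 μC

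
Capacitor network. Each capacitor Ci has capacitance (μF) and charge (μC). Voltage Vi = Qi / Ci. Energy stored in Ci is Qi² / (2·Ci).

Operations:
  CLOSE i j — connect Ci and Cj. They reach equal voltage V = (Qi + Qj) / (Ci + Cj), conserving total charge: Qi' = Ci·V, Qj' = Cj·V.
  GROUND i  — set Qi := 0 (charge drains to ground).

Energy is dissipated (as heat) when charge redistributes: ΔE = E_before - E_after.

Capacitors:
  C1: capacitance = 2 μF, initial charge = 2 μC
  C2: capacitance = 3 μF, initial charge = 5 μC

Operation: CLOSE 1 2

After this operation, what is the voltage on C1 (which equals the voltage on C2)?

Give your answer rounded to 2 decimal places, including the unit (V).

Initial: C1(2μF, Q=2μC, V=1.00V), C2(3μF, Q=5μC, V=1.67V)
Op 1: CLOSE 1-2: Q_total=7.00, C_total=5.00, V=1.40; Q1=2.80, Q2=4.20; dissipated=0.267

Answer: 1.40 V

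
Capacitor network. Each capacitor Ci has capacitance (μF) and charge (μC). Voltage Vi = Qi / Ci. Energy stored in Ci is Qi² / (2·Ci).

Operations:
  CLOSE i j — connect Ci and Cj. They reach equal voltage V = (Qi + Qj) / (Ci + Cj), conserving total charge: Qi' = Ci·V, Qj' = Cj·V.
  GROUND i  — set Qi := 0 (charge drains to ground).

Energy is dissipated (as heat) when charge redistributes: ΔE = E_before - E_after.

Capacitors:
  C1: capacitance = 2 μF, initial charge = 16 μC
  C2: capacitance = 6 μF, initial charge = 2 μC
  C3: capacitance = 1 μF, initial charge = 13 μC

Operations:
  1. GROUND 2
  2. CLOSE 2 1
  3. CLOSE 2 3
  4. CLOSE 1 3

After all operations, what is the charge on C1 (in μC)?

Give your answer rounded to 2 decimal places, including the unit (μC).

Answer: 5.05 μC

Derivation:
Initial: C1(2μF, Q=16μC, V=8.00V), C2(6μF, Q=2μC, V=0.33V), C3(1μF, Q=13μC, V=13.00V)
Op 1: GROUND 2: Q2=0; energy lost=0.333
Op 2: CLOSE 2-1: Q_total=16.00, C_total=8.00, V=2.00; Q2=12.00, Q1=4.00; dissipated=48.000
Op 3: CLOSE 2-3: Q_total=25.00, C_total=7.00, V=3.57; Q2=21.43, Q3=3.57; dissipated=51.857
Op 4: CLOSE 1-3: Q_total=7.57, C_total=3.00, V=2.52; Q1=5.05, Q3=2.52; dissipated=0.823
Final charges: Q1=5.05, Q2=21.43, Q3=2.52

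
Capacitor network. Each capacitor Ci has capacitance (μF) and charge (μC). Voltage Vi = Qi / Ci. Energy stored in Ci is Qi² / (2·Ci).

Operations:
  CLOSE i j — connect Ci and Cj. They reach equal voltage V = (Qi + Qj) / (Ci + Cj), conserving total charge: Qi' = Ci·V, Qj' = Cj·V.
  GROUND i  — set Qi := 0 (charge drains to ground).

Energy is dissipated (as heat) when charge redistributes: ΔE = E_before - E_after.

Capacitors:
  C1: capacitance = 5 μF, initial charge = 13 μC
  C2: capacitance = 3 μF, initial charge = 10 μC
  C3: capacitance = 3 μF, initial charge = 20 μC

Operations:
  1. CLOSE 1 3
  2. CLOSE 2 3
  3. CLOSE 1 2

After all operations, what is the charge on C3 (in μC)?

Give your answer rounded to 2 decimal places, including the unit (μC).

Initial: C1(5μF, Q=13μC, V=2.60V), C2(3μF, Q=10μC, V=3.33V), C3(3μF, Q=20μC, V=6.67V)
Op 1: CLOSE 1-3: Q_total=33.00, C_total=8.00, V=4.12; Q1=20.62, Q3=12.38; dissipated=15.504
Op 2: CLOSE 2-3: Q_total=22.38, C_total=6.00, V=3.73; Q2=11.19, Q3=11.19; dissipated=0.470
Op 3: CLOSE 1-2: Q_total=31.81, C_total=8.00, V=3.98; Q1=19.88, Q2=11.93; dissipated=0.147
Final charges: Q1=19.88, Q2=11.93, Q3=11.19

Answer: 11.19 μC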